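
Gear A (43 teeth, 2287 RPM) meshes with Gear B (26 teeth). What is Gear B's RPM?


Gear ratio = 43:26 = 43:26
RPM_B = RPM_A × (teeth_A / teeth_B)
= 2287 × (43/26)
= 3782.3 RPM

3782.3 RPM


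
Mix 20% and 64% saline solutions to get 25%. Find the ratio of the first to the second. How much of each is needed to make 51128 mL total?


Let x parts of 20% mix with y parts of 64%.
20x + 64y = 25(x + y)
20x + 64y = 25x + 25y
x(20 - 25) = y(25 - 64)
x/y = (64 - 25)/(25 - 20) = 39/5
Simplify: 39:5
Total parts = 44; one part = 51128/44 = 1162.00 mL
20% solution: 39×1162.00 = 45318.00 mL
64% solution: 5×1162.00 = 5810.00 mL
= ratio 39:5; 45318.00 mL and 5810.00 mL

ratio 39:5; 45318.00 mL and 5810.00 mL


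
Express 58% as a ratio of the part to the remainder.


58% means 58 parts out of 100; remainder = 42
Part : remainder = 58:42
GCD = 2
= 29:21

29:21


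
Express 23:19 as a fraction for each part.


Total parts = 23 + 19 = 42
First part: 23/42 = 23/42
Second part: 19/42 = 19/42
= 23/42 and 19/42

23/42 and 19/42


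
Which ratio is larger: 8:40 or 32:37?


8/40 = 0.2000
32/37 = 0.8649
0.2000 < 0.8649, so 8:40 is less
= 32:37

32:37


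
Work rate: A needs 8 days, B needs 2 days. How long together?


Rate of A = 1/8 per day
Rate of B = 1/2 per day
Combined rate = 1/8 + 1/2 = 10/16 = 0.6250 per day
Days = 1 / combined rate = 16/10
= 1.60 days

1.60 days


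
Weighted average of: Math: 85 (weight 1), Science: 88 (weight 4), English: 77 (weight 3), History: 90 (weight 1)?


Numerator = 85×1 + 88×4 + 77×3 + 90×1
= 85 + 352 + 231 + 90
= 758
Total weight = 9
Weighted avg = 758/9
= 84.22

84.22


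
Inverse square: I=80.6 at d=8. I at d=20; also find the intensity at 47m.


I₁d₁² = I₂d₂²
I at 20m = 80.6 × (8/20)² = 80.6 × 64/400 = 5158.4/400 = 12.8960
I at 47m = 80.6 × (8/47)² = 80.6 × 64/2209 = 5158.4/2209 ≈ 2.3352
= 12.8960 and 2.3352

12.8960 and 2.3352


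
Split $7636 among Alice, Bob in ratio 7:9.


Total parts = 7 + 9 = 16
Alice: 7636 × 7/16 = 3340.75
Bob: 7636 × 9/16 = 4295.25
= Alice: $3340.75, Bob: $4295.25

Alice: $3340.75, Bob: $4295.25


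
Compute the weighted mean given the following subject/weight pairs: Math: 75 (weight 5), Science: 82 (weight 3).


Numerator = 75×5 + 82×3
= 375 + 246
= 621
Total weight = 8
Weighted avg = 621/8
= 77.63

77.63


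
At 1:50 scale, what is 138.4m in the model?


Model size = real / scale
= 138.4 / 50
= 2.7680 m

2.7680 m


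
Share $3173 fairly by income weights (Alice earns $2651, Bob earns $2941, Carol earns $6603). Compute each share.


Total income = 2651 + 2941 + 6603 = $12195
Alice: $3173 × 2651/12195 = $689.76
Bob: $3173 × 2941/12195 = $765.21
Carol: $3173 × 6603/12195 = $1718.03
= Alice: $689.76, Bob: $765.21, Carol: $1718.03

Alice: $689.76, Bob: $765.21, Carol: $1718.03


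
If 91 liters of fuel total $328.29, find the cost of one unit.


Unit rate = total / quantity
= 328.29 / 91
= $3.61 per unit

$3.61 per unit


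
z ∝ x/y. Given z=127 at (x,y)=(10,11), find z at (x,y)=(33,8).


z = k·x/y
Solve for k using the known point: k = z·y/x = 127×11/10 = 1397/10 = 139.7000
Now evaluate at x=33, y=8:
z = k × 33 / 8 = (1397 × 33) / (10 × 8) = 46101/80
= 576.2625

576.2625


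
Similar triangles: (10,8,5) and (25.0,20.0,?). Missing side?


Scale factor = 25.0/10 = 2.5
Missing side = 5 × 2.5
= 12.5

12.5


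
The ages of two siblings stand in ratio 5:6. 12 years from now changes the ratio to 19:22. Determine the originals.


Let A = 5k, B = 6k.
(5k + 12) / (6k + 12) = 19/22
Cross-multiply: 22(5k + 12) = 19(6k + 12)
110k + 264 = 114k + 228
110k - 114k = 228 - 264
-4k = -36
k = -36/-4 = 9
A = 5×9 = 45, B = 6×9 = 54
= A = 45, B = 54

A = 45, B = 54


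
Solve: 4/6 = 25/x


Cross multiply: 4 × x = 6 × 25
4x = 150
x = 150 / 4
= 37.50

37.50


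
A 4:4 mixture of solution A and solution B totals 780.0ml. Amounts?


Total parts = 4 + 4 = 8
solution A: 780.0 × 4/8 = 390.0ml
solution B: 780.0 × 4/8 = 390.0ml
= 390.0ml and 390.0ml

390.0ml and 390.0ml


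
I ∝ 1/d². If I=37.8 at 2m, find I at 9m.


I₁d₁² = I₂d₂²
I₂ = I₁ × (d₁/d₂)²
= 37.8 × (2/9)²
= 37.8 × 4/81
= 151.2/81
≈ 1.8667

1.8667


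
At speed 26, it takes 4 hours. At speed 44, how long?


Inverse proportion: x × y = constant
k = 26 × 4 = 104
y₂ = k / 44 = 104 / 44
= 2.36

2.36


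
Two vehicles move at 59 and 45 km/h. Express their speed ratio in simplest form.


Ratio = 59:45
GCD = 1
Simplified = 59:45
Time ratio (same distance) = 45:59
Speed ratio = 59:45

59:45


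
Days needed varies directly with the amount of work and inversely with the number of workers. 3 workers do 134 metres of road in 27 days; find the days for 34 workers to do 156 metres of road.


Days ∝ work / workers, so d₂ = d₁ × (m₁/m₂) × (w₂/w₁)
Workers factor (inverse): 3/34 ≈ 0.0882
Work factor (direct): 156/134 ≈ 1.1642
d₂ = 27 × 3/34 × 156/134 = (27 × 3 × 156) / (34 × 134) = 12636/4556
≈ 2.77 days

2.77 days


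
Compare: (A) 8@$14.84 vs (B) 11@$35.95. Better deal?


Deal A: $14.84/8 = $1.8550/unit
Deal B: $35.95/11 = $3.2682/unit
A is cheaper per unit
= Deal A

Deal A


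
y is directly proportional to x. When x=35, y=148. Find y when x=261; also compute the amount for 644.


Direct proportion: y/x = constant
k = 148/35 ≈ 4.2286
y at x=261: k × 261 = 148 × 261 / 35 = 38628/35 ≈ 1103.66
y at x=644: k × 644 = 148 × 644 / 35 = 95312/35 = 2723.20
= 1103.66 and 2723.20

1103.66 and 2723.20


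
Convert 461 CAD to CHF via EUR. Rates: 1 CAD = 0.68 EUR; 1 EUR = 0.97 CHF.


Step 1: 461 CAD × 0.68 = 313.48 EUR
Step 2: 313.48 EUR × 0.97 = 304.08 CHF
Implied rate CAD→CHF = 0.68 × 0.97 = 0.6596
= 304.08 CHF

304.08 CHF


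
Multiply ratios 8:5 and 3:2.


Compound ratio = (8×3) : (5×2)
= 24:10
GCD = 2
= 12:5

12:5


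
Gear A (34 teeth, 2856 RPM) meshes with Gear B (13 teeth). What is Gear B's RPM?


Gear ratio = 34:13 = 34:13
RPM_B = RPM_A × (teeth_A / teeth_B)
= 2856 × (34/13)
= 7469.5 RPM

7469.5 RPM


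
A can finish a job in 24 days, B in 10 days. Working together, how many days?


Rate of A = 1/24 per day
Rate of B = 1/10 per day
Combined rate = 1/24 + 1/10 = 34/240 ≈ 0.1417 per day
Days = 1 / combined rate = 240/34
≈ 7.06 days

7.06 days


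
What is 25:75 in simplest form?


GCD(25, 75) = 25
25/25 : 75/25
= 1:3

1:3


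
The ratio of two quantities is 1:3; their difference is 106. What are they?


Let A = 1k, B = 3k.
3k - 1k = 106
2k = 106 → k = 106/2 = 53
A = 1×53 = 53, B = 3×53 = 159
= A = 53, B = 159

A = 53, B = 159


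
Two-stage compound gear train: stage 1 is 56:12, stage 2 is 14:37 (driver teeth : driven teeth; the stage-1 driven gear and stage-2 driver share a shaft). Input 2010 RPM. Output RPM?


Stage 1: RPM_B = RPM_A × t_A/t_B = 2010 × 56/12 = 112560/12 = 9380.00
B and C share a shaft → RPM_C = RPM_B
Stage 2: RPM_D = RPM_C × t_C/t_D = RPM_A × (t_A×t_C)/(t_B×t_D)
Overall ratio = (56×14)/(12×37) = 784/444
RPM_D = 2010 × 784/444 = 1575840/444
≈ 3549.19 RPM

3549.19 RPM


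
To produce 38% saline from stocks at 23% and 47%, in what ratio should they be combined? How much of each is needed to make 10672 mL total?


Let x parts of 23% mix with y parts of 47%.
23x + 47y = 38(x + y)
23x + 47y = 38x + 38y
x(23 - 38) = y(38 - 47)
x/y = (47 - 38)/(38 - 23) = 9/15
Simplify: 3:5
Total parts = 8; one part = 10672/8 = 1334.00 mL
23% solution: 3×1334.00 = 4002.00 mL
47% solution: 5×1334.00 = 6670.00 mL
= ratio 3:5; 4002.00 mL and 6670.00 mL

ratio 3:5; 4002.00 mL and 6670.00 mL


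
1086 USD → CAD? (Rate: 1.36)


Amount × rate = 1086 × 1.36
= 1476.96 CAD

1476.96 CAD


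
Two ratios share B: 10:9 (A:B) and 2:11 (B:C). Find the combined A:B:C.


Match B: multiply A:B by 2 → 20:18
Multiply B:C by 9 → 18:99
Combined: 20:18:99
GCD = 1
= 20:18:99

20:18:99


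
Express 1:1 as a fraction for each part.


Total parts = 1 + 1 = 2
First part: 1/2 = 1/2
Second part: 1/2 = 1/2
= 1/2 and 1/2

1/2 and 1/2


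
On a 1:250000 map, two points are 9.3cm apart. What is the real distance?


Real distance = map distance × scale
= 9.3cm × 250000
= 2325000 cm = 23250.0 m
= 23.250 km

23.250 km


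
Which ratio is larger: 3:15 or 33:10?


3/15 = 0.2000
33/10 = 3.3000
0.2000 < 3.3000, so 3:15 is less
= 33:10

33:10


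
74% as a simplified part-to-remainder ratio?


74% means 74 parts out of 100; remainder = 26
Part : remainder = 74:26
GCD = 2
= 37:13

37:13


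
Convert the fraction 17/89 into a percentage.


Percentage = (part / whole) × 100
= (17 / 89) × 100
≈ 19.10%

19.10%


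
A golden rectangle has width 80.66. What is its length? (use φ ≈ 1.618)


φ = (1 + √5) / 2 ≈ 1.618
Length = width × φ = 80.66 × 1.618 = 130.50788
≈ 130.51

130.51


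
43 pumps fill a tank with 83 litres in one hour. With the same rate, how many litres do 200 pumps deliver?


Direct proportion: y/x = constant
k = 83/43 ≈ 1.9302
y₂ = k × 200 = 83 × 200 / 43 = 16600/43
≈ 386.05

386.05


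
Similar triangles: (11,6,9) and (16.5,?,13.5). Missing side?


Scale factor = 16.5/11 = 1.5
Missing side = 6 × 1.5
= 9.0

9.0


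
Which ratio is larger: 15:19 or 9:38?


15/19 = 0.7895
9/38 = 0.2368
0.7895 > 0.2368, so 15:19 is greater
= 15:19

15:19


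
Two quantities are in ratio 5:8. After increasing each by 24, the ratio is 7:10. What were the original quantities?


Let A = 5k, B = 8k.
(5k + 24) / (8k + 24) = 7/10
Cross-multiply: 10(5k + 24) = 7(8k + 24)
50k + 240 = 56k + 168
50k - 56k = 168 - 240
-6k = -72
k = -72/-6 = 12
A = 5×12 = 60, B = 8×12 = 96
= A = 60, B = 96

A = 60, B = 96


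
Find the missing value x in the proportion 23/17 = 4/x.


Cross multiply: 23 × x = 17 × 4
23x = 68
x = 68 / 23
= 2.96

2.96


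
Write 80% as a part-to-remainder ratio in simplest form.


80% means 80 parts out of 100; remainder = 20
Part : remainder = 80:20
GCD = 20
= 4:1

4:1


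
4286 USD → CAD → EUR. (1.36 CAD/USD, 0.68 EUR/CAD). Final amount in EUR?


Step 1: 4286 USD × 1.36 = 5828.96 CAD
Step 2: 5828.96 CAD × 0.68 = 3963.69 EUR
Implied rate USD→EUR = 1.36 × 0.68 = 0.9248
= 3963.69 EUR

3963.69 EUR


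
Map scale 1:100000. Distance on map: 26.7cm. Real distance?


Real distance = map distance × scale
= 26.7cm × 100000
= 2670000 cm = 26700.0 m
= 26.700 km

26.700 km


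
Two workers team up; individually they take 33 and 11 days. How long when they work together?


Rate of A = 1/33 per day
Rate of B = 1/11 per day
Combined rate = 1/33 + 1/11 = 44/363 ≈ 0.1212 per day
Days = 1 / combined rate = 363/44
= 8.25 days

8.25 days


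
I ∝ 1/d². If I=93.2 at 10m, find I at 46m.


I₁d₁² = I₂d₂²
I₂ = I₁ × (d₁/d₂)²
= 93.2 × (10/46)²
= 93.2 × 100/2116
= 9320/2116
≈ 4.4045

4.4045


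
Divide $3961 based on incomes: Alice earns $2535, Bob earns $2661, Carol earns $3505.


Total income = 2535 + 2661 + 3505 = $8701
Alice: $3961 × 2535/8701 = $1154.02
Bob: $3961 × 2661/8701 = $1211.38
Carol: $3961 × 3505/8701 = $1595.60
= Alice: $1154.02, Bob: $1211.38, Carol: $1595.60

Alice: $1154.02, Bob: $1211.38, Carol: $1595.60


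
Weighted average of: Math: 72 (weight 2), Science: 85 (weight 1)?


Numerator = 72×2 + 85×1
= 144 + 85
= 229
Total weight = 3
Weighted avg = 229/3
= 76.33

76.33


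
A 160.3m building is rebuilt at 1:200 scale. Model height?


Model size = real / scale
= 160.3 / 200
= 0.8015 m

0.8015 m


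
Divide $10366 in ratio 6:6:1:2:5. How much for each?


Total parts = 6 + 6 + 1 + 2 + 5 = 20
Part 1: 10366 × 6/20 = 3109.80
Part 2: 10366 × 6/20 = 3109.80
Part 3: 10366 × 1/20 = 518.30
Part 4: 10366 × 2/20 = 1036.60
Part 5: 10366 × 5/20 = 2591.50
= Part 1: $3109.80, Part 2: $3109.80, Part 3: $518.30, Part 4: $1036.60, Part 5: $2591.50

Part 1: $3109.80, Part 2: $3109.80, Part 3: $518.30, Part 4: $1036.60, Part 5: $2591.50


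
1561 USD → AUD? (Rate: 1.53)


Amount × rate = 1561 × 1.53
= 2388.33 AUD

2388.33 AUD


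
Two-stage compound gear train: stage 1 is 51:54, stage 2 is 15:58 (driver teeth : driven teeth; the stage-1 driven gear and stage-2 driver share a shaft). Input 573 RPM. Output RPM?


Stage 1: RPM_B = RPM_A × t_A/t_B = 573 × 51/54 = 29223/54 ≈ 541.17
B and C share a shaft → RPM_C = RPM_B
Stage 2: RPM_D = RPM_C × t_C/t_D = RPM_A × (t_A×t_C)/(t_B×t_D)
Overall ratio = (51×15)/(54×58) = 765/3132
RPM_D = 573 × 765/3132 = 438345/3132
≈ 139.96 RPM

139.96 RPM


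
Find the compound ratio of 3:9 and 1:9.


Compound ratio = (3×1) : (9×9)
= 3:81
GCD = 3
= 1:27

1:27


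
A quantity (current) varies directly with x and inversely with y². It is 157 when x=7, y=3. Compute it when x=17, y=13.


z = k·x/y²
Solve for k using the known point: k = z·y²/x = 157×9/7 = 1413/7 ≈ 201.8571
Now evaluate at x=17, y=13:
z = k × 17 / 169 = (1413 × 17) / (7 × 169) = 24021/1183
≈ 20.3052

20.3052


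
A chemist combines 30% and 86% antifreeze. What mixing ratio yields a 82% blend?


Let x parts of 30% mix with y parts of 86%.
30x + 86y = 82(x + y)
30x + 86y = 82x + 82y
x(30 - 82) = y(82 - 86)
x/y = (86 - 82)/(82 - 30) = 4/52
Simplify: 1:13
= 1:13

1:13


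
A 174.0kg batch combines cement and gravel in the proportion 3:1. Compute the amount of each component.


Total parts = 3 + 1 = 4
cement: 174.0 × 3/4 = 130.5kg
gravel: 174.0 × 1/4 = 43.5kg
= 130.5kg and 43.5kg

130.5kg and 43.5kg


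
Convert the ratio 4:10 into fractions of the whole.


Total parts = 4 + 10 = 14
First part: 4/14 = 2/7
Second part: 10/14 = 5/7
= 2/7 and 5/7

2/7 and 5/7


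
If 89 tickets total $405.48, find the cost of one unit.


Unit rate = total / quantity
= 405.48 / 89
= $4.56 per unit

$4.56 per unit


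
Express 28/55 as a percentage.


Percentage = (part / whole) × 100
= (28 / 55) × 100
≈ 50.91%

50.91%


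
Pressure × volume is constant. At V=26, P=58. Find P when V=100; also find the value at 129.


Inverse proportion: x × y = constant
k = 26 × 58 = 1508
At x=100: k/100 = 15.08
At x=129: k/129 = 11.69
= 15.08 and 11.69

15.08 and 11.69


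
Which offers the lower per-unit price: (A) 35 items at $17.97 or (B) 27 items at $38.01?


Deal A: $17.97/35 = $0.5134/unit
Deal B: $38.01/27 = $1.4078/unit
A is cheaper per unit
= Deal A

Deal A


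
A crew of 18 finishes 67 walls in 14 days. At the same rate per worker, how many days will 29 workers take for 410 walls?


Days ∝ work / workers, so d₂ = d₁ × (m₁/m₂) × (w₂/w₁)
Workers factor (inverse): 18/29 ≈ 0.6207
Work factor (direct): 410/67 ≈ 6.1194
d₂ = 14 × 18/29 × 410/67 = (14 × 18 × 410) / (29 × 67) = 103320/1943
≈ 53.18 days

53.18 days


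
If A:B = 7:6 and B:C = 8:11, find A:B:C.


Match B: multiply A:B by 8 → 56:48
Multiply B:C by 6 → 48:66
Combined: 56:48:66
GCD = 2
= 28:24:33

28:24:33


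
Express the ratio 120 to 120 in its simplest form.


GCD(120, 120) = 120
120/120 : 120/120
= 1:1

1:1


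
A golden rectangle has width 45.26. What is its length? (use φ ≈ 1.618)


φ = (1 + √5) / 2 ≈ 1.618
Length = width × φ = 45.26 × 1.618 = 73.23068
≈ 73.23

73.23


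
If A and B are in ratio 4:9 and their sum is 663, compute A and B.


Let A = 4k, B = 9k.
4k + 9k = 663
13k = 663 → k = 663/13 = 51
A = 4×51 = 204, B = 9×51 = 459
= A = 204, B = 459

A = 204, B = 459


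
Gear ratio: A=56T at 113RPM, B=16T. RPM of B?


Gear ratio = 56:16 = 7:2
RPM_B = RPM_A × (teeth_A / teeth_B)
= 113 × (56/16)
= 395.5 RPM

395.5 RPM


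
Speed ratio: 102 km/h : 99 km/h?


Ratio = 102:99
GCD = 3
Simplified = 34:33
Time ratio (same distance) = 33:34
Speed ratio = 34:33

34:33


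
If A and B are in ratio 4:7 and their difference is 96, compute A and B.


Let A = 4k, B = 7k.
7k - 4k = 96
3k = 96 → k = 96/3 = 32
A = 4×32 = 128, B = 7×32 = 224
= A = 128, B = 224

A = 128, B = 224


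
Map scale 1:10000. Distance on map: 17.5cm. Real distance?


Real distance = map distance × scale
= 17.5cm × 10000
= 175000 cm = 1750.0 m
= 1.750 km

1.750 km


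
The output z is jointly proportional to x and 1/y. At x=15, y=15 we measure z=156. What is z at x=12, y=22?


z = k·x/y
Solve for k using the known point: k = z·y/x = 156×15/15 = 2340/15 = 156.0000
Now evaluate at x=12, y=22:
z = k × 12 / 22 = (2340 × 12) / (15 × 22) = 28080/330
≈ 85.0909

85.0909


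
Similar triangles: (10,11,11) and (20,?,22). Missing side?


Scale factor = 20/10 = 2
Missing side = 11 × 2
= 22.0

22.0


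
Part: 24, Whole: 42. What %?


Percentage = (part / whole) × 100
= (24 / 42) × 100
≈ 57.14%

57.14%


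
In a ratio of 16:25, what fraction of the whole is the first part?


Total parts = 16 + 25 = 41
First part: 16/41 = 16/41
= 16/41

16/41


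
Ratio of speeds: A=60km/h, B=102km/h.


Ratio = 60:102
GCD = 6
Simplified = 10:17
Time ratio (same distance) = 17:10
Speed ratio = 10:17

10:17


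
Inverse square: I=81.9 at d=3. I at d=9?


I₁d₁² = I₂d₂²
I₂ = I₁ × (d₁/d₂)²
= 81.9 × (3/9)²
= 81.9 × 9/81
= 737.1/81
= 9.1000

9.1000


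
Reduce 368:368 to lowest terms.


GCD(368, 368) = 368
368/368 : 368/368
= 1:1

1:1


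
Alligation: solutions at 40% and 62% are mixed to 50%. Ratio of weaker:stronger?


Let x parts of 40% mix with y parts of 62%.
40x + 62y = 50(x + y)
40x + 62y = 50x + 50y
x(40 - 50) = y(50 - 62)
x/y = (62 - 50)/(50 - 40) = 12/10
Simplify: 6:5
= 6:5

6:5


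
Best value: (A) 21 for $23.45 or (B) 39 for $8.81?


Deal A: $23.45/21 = $1.1167/unit
Deal B: $8.81/39 = $0.2259/unit
B is cheaper per unit
= Deal B

Deal B


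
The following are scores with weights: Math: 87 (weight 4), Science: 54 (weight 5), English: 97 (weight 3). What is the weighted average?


Numerator = 87×4 + 54×5 + 97×3
= 348 + 270 + 291
= 909
Total weight = 12
Weighted avg = 909/12
= 75.75

75.75


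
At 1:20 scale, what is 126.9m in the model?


Model size = real / scale
= 126.9 / 20
= 6.3450 m

6.3450 m


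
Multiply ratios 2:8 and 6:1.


Compound ratio = (2×6) : (8×1)
= 12:8
GCD = 4
= 3:2

3:2


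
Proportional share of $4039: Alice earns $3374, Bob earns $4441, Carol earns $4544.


Total income = 3374 + 4441 + 4544 = $12359
Alice: $4039 × 3374/12359 = $1102.64
Bob: $4039 × 4441/12359 = $1451.35
Carol: $4039 × 4544/12359 = $1485.01
= Alice: $1102.64, Bob: $1451.35, Carol: $1485.01

Alice: $1102.64, Bob: $1451.35, Carol: $1485.01


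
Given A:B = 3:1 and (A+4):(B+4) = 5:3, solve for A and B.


Let A = 3k, B = 1k.
(3k + 4) / (1k + 4) = 5/3
Cross-multiply: 3(3k + 4) = 5(1k + 4)
9k + 12 = 5k + 20
9k - 5k = 20 - 12
4k = 8
k = 8/4 = 2
A = 3×2 = 6, B = 1×2 = 2
= A = 6, B = 2

A = 6, B = 2


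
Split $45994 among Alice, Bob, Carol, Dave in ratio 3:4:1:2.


Total parts = 3 + 4 + 1 + 2 = 10
Alice: 45994 × 3/10 = 13798.20
Bob: 45994 × 4/10 = 18397.60
Carol: 45994 × 1/10 = 4599.40
Dave: 45994 × 2/10 = 9198.80
= Alice: $13798.20, Bob: $18397.60, Carol: $4599.40, Dave: $9198.80

Alice: $13798.20, Bob: $18397.60, Carol: $4599.40, Dave: $9198.80


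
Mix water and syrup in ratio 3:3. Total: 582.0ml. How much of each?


Total parts = 3 + 3 = 6
water: 582.0 × 3/6 = 291.0ml
syrup: 582.0 × 3/6 = 291.0ml
= 291.0ml and 291.0ml

291.0ml and 291.0ml


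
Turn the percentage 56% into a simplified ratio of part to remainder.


56% means 56 parts out of 100; remainder = 44
Part : remainder = 56:44
GCD = 4
= 14:11

14:11


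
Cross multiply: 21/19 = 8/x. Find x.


Cross multiply: 21 × x = 19 × 8
21x = 152
x = 152 / 21
= 7.24

7.24


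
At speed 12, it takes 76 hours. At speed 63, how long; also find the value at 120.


Inverse proportion: x × y = constant
k = 12 × 76 = 912
At x=63: k/63 = 14.48
At x=120: k/120 = 7.60
= 14.48 and 7.60

14.48 and 7.60


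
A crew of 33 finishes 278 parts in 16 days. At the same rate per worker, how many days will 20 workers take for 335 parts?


Days ∝ work / workers, so d₂ = d₁ × (m₁/m₂) × (w₂/w₁)
Workers factor (inverse): 33/20 = 1.6500
Work factor (direct): 335/278 ≈ 1.2050
d₂ = 16 × 33/20 × 335/278 = (16 × 33 × 335) / (20 × 278) = 176880/5560
≈ 31.81 days

31.81 days


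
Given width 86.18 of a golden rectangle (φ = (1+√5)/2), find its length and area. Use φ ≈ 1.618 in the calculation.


φ = (1 + √5) / 2 ≈ 1.618
Length = width × φ = 86.18 × 1.618 = 139.43924
≈ 139.44
Area = width × length = 86.18 × 139.43924 = 12016.8737032 ≈ 12016.87
= Length: 139.44, Area: 12016.87

Length: 139.44, Area: 12016.87


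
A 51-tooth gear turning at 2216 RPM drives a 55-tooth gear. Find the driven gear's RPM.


Gear ratio = 51:55 = 51:55
RPM_B = RPM_A × (teeth_A / teeth_B)
= 2216 × (51/55)
= 2054.8 RPM

2054.8 RPM


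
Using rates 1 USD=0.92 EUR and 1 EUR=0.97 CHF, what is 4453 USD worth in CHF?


Step 1: 4453 USD × 0.92 = 4096.76 EUR
Step 2: 4096.76 EUR × 0.97 = 3973.86 CHF
Implied rate USD→CHF = 0.92 × 0.97 = 0.8924
= 3973.86 CHF

3973.86 CHF


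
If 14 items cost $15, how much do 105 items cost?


Direct proportion: y/x = constant
k = 15/14 ≈ 1.0714
y₂ = k × 105 = 15 × 105 / 14 = 1575/14
= 112.50

112.50


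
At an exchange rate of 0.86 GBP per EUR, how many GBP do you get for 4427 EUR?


Amount × rate = 4427 × 0.86
= 3807.22 GBP

3807.22 GBP


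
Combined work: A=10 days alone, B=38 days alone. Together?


Rate of A = 1/10 per day
Rate of B = 1/38 per day
Combined rate = 1/10 + 1/38 = 48/380 ≈ 0.1263 per day
Days = 1 / combined rate = 380/48
≈ 7.92 days

7.92 days


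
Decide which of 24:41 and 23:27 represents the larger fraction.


24/41 = 0.5854
23/27 = 0.8519
0.5854 < 0.8519, so 24:41 is less
= 23:27

23:27


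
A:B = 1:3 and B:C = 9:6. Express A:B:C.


Match B: multiply A:B by 9 → 9:27
Multiply B:C by 3 → 27:18
Combined: 9:27:18
GCD = 9
= 1:3:2

1:3:2


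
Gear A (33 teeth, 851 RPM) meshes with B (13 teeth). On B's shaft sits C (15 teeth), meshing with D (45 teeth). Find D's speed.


Stage 1: RPM_B = RPM_A × t_A/t_B = 851 × 33/13 = 28083/13 ≈ 2160.23
B and C share a shaft → RPM_C = RPM_B
Stage 2: RPM_D = RPM_C × t_C/t_D = RPM_A × (t_A×t_C)/(t_B×t_D)
Overall ratio = (33×15)/(13×45) = 495/585
RPM_D = 851 × 495/585 = 421245/585
≈ 720.08 RPM

720.08 RPM


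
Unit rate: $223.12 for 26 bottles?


Unit rate = total / quantity
= 223.12 / 26
= $8.58 per unit

$8.58 per unit


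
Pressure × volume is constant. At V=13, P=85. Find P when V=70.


Inverse proportion: x × y = constant
k = 13 × 85 = 1105
y₂ = k / 70 = 1105 / 70
= 15.79

15.79


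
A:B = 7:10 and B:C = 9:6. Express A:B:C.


Match B: multiply A:B by 9 → 63:90
Multiply B:C by 10 → 90:60
Combined: 63:90:60
GCD = 3
= 21:30:20

21:30:20


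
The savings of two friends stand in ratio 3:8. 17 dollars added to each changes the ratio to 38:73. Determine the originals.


Let A = 3k, B = 8k.
(3k + 17) / (8k + 17) = 38/73
Cross-multiply: 73(3k + 17) = 38(8k + 17)
219k + 1241 = 304k + 646
219k - 304k = 646 - 1241
-85k = -595
k = -595/-85 = 7
A = 3×7 = 21, B = 8×7 = 56
= A = 21, B = 56

A = 21, B = 56


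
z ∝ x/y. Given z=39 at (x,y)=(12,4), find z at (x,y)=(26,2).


z = k·x/y
Solve for k using the known point: k = z·y/x = 39×4/12 = 156/12 = 13.0000
Now evaluate at x=26, y=2:
z = k × 26 / 2 = (156 × 26) / (12 × 2) = 4056/24
= 169.0000

169.0000


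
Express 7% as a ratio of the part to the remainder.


7% means 7 parts out of 100; remainder = 93
Part : remainder = 7:93
GCD = 1
= 7:93

7:93


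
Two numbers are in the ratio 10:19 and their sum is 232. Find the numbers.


Let A = 10k, B = 19k.
10k + 19k = 232
29k = 232 → k = 232/29 = 8
A = 10×8 = 80, B = 19×8 = 152
= A = 80, B = 152

A = 80, B = 152


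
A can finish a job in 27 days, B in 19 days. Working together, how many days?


Rate of A = 1/27 per day
Rate of B = 1/19 per day
Combined rate = 1/27 + 1/19 = 46/513 ≈ 0.0897 per day
Days = 1 / combined rate = 513/46
≈ 11.15 days

11.15 days


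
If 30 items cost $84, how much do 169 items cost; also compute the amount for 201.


Direct proportion: y/x = constant
k = 84/30 = 2.8000
y at x=169: k × 169 = 84 × 169 / 30 = 14196/30 = 473.20
y at x=201: k × 201 = 84 × 201 / 30 = 16884/30 = 562.80
= 473.20 and 562.80

473.20 and 562.80


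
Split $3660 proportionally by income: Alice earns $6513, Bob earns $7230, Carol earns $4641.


Total income = 6513 + 7230 + 4641 = $18384
Alice: $3660 × 6513/18384 = $1296.65
Bob: $3660 × 7230/18384 = $1439.39
Carol: $3660 × 4641/18384 = $923.96
= Alice: $1296.65, Bob: $1439.39, Carol: $923.96

Alice: $1296.65, Bob: $1439.39, Carol: $923.96


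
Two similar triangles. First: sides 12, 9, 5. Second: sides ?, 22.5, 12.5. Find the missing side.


Scale factor = 22.5/9 = 2.5
Missing side = 12 × 2.5
= 30.0

30.0


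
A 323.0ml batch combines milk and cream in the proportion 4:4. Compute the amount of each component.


Total parts = 4 + 4 = 8
milk: 323.0 × 4/8 = 161.5ml
cream: 323.0 × 4/8 = 161.5ml
= 161.5ml and 161.5ml

161.5ml and 161.5ml


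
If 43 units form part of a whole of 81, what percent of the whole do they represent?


Percentage = (part / whole) × 100
= (43 / 81) × 100
≈ 53.09%

53.09%


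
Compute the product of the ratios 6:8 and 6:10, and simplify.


Compound ratio = (6×6) : (8×10)
= 36:80
GCD = 4
= 9:20

9:20


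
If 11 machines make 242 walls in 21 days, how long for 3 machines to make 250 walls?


Days ∝ work / workers, so d₂ = d₁ × (m₁/m₂) × (w₂/w₁)
Workers factor (inverse): 11/3 ≈ 3.6667
Work factor (direct): 250/242 ≈ 1.0331
d₂ = 21 × 11/3 × 250/242 = (21 × 11 × 250) / (3 × 242) = 57750/726
≈ 79.55 days

79.55 days


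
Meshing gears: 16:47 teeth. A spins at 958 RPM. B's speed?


Gear ratio = 16:47 = 16:47
RPM_B = RPM_A × (teeth_A / teeth_B)
= 958 × (16/47)
= 326.1 RPM

326.1 RPM


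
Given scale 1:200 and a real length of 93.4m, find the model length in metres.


Model size = real / scale
= 93.4 / 200
= 0.4670 m

0.4670 m


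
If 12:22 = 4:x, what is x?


Cross multiply: 12 × x = 22 × 4
12x = 88
x = 88 / 12
= 7.33

7.33


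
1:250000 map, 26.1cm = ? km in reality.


Real distance = map distance × scale
= 26.1cm × 250000
= 6525000 cm = 65250.0 m
= 65.250 km

65.250 km


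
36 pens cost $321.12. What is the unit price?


Unit rate = total / quantity
= 321.12 / 36
= $8.92 per unit

$8.92 per unit


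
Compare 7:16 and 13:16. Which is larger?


7/16 = 0.4375
13/16 = 0.8125
0.4375 < 0.8125, so 7:16 is less
= 13:16

13:16


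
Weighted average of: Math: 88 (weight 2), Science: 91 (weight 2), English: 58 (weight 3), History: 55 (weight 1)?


Numerator = 88×2 + 91×2 + 58×3 + 55×1
= 176 + 182 + 174 + 55
= 587
Total weight = 8
Weighted avg = 587/8
= 73.38

73.38


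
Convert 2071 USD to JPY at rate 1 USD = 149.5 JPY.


Amount × rate = 2071 × 149.5
= 309614.50 JPY

309614.50 JPY


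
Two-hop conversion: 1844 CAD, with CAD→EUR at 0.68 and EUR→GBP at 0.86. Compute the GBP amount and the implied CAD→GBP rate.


Step 1: 1844 CAD × 0.68 = 1253.92 EUR
Step 2: 1253.92 EUR × 0.86 = 1078.37 GBP
Implied rate CAD→GBP = 0.68 × 0.86 = 0.5848
= 1078.37 GBP; implied rate 0.5848 GBP/CAD

1078.37 GBP; implied rate 0.5848 GBP/CAD


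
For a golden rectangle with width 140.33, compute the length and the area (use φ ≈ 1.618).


φ = (1 + √5) / 2 ≈ 1.618
Length = width × φ = 140.33 × 1.618 = 227.05394
≈ 227.05
Area = width × length = 140.33 × 227.05394 = 31862.4794002 ≈ 31862.48
= Length: 227.05, Area: 31862.48

Length: 227.05, Area: 31862.48


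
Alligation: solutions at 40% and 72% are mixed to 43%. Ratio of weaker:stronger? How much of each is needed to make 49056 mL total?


Let x parts of 40% mix with y parts of 72%.
40x + 72y = 43(x + y)
40x + 72y = 43x + 43y
x(40 - 43) = y(43 - 72)
x/y = (72 - 43)/(43 - 40) = 29/3
Simplify: 29:3
Total parts = 32; one part = 49056/32 = 1533.00 mL
40% solution: 29×1533.00 = 44457.00 mL
72% solution: 3×1533.00 = 4599.00 mL
= ratio 29:3; 44457.00 mL and 4599.00 mL

ratio 29:3; 44457.00 mL and 4599.00 mL


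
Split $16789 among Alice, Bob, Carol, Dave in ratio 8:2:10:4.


Total parts = 8 + 2 + 10 + 4 = 24
Alice: 16789 × 8/24 = 5596.33
Bob: 16789 × 2/24 = 1399.08
Carol: 16789 × 10/24 = 6995.42
Dave: 16789 × 4/24 = 2798.17
= Alice: $5596.33, Bob: $1399.08, Carol: $6995.42, Dave: $2798.17

Alice: $5596.33, Bob: $1399.08, Carol: $6995.42, Dave: $2798.17


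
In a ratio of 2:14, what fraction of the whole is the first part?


Total parts = 2 + 14 = 16
First part: 2/16 = 1/8
= 1/8

1/8


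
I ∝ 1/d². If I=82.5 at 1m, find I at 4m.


I₁d₁² = I₂d₂²
I₂ = I₁ × (d₁/d₂)²
= 82.5 × (1/4)²
= 82.5 × 1/16
= 82.5/16
≈ 5.1563

5.1563


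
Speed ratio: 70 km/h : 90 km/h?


Ratio = 70:90
GCD = 10
Simplified = 7:9
Time ratio (same distance) = 9:7
Speed ratio = 7:9

7:9


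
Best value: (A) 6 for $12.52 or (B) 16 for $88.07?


Deal A: $12.52/6 = $2.0867/unit
Deal B: $88.07/16 = $5.5044/unit
A is cheaper per unit
= Deal A

Deal A


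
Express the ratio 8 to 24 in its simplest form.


GCD(8, 24) = 8
8/8 : 24/8
= 1:3

1:3


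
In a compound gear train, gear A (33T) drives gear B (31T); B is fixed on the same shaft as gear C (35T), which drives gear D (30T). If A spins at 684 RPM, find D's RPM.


Stage 1: RPM_B = RPM_A × t_A/t_B = 684 × 33/31 = 22572/31 ≈ 728.13
B and C share a shaft → RPM_C = RPM_B
Stage 2: RPM_D = RPM_C × t_C/t_D = RPM_A × (t_A×t_C)/(t_B×t_D)
Overall ratio = (33×35)/(31×30) = 1155/930
RPM_D = 684 × 1155/930 = 790020/930
≈ 849.48 RPM

849.48 RPM


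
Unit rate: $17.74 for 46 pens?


Unit rate = total / quantity
= 17.74 / 46
= $0.39 per unit

$0.39 per unit


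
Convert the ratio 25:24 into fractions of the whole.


Total parts = 25 + 24 = 49
First part: 25/49 = 25/49
Second part: 24/49 = 24/49
= 25/49 and 24/49

25/49 and 24/49


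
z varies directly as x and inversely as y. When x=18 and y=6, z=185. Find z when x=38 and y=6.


z = k·x/y
Solve for k using the known point: k = z·y/x = 185×6/18 = 1110/18 ≈ 61.6667
Now evaluate at x=38, y=6:
z = k × 38 / 6 = (1110 × 38) / (18 × 6) = 42180/108
≈ 390.5556

390.5556


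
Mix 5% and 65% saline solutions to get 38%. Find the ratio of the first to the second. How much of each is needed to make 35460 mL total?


Let x parts of 5% mix with y parts of 65%.
5x + 65y = 38(x + y)
5x + 65y = 38x + 38y
x(5 - 38) = y(38 - 65)
x/y = (65 - 38)/(38 - 5) = 27/33
Simplify: 9:11
Total parts = 20; one part = 35460/20 = 1773.00 mL
5% solution: 9×1773.00 = 15957.00 mL
65% solution: 11×1773.00 = 19503.00 mL
= ratio 9:11; 15957.00 mL and 19503.00 mL

ratio 9:11; 15957.00 mL and 19503.00 mL


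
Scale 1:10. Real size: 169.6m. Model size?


Model size = real / scale
= 169.6 / 10
= 16.9600 m

16.9600 m


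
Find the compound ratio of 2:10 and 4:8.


Compound ratio = (2×4) : (10×8)
= 8:80
GCD = 8
= 1:10

1:10


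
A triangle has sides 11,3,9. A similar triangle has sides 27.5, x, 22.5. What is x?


Scale factor = 27.5/11 = 2.5
Missing side = 3 × 2.5
= 7.5

7.5


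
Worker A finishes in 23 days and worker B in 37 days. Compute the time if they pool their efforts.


Rate of A = 1/23 per day
Rate of B = 1/37 per day
Combined rate = 1/23 + 1/37 = 60/851 ≈ 0.0705 per day
Days = 1 / combined rate = 851/60
≈ 14.18 days

14.18 days


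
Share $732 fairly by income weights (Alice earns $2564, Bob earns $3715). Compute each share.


Total income = 2564 + 3715 = $6279
Alice: $732 × 2564/6279 = $298.91
Bob: $732 × 3715/6279 = $433.09
= Alice: $298.91, Bob: $433.09

Alice: $298.91, Bob: $433.09


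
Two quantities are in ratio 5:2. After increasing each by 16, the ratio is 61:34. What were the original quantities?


Let A = 5k, B = 2k.
(5k + 16) / (2k + 16) = 61/34
Cross-multiply: 34(5k + 16) = 61(2k + 16)
170k + 544 = 122k + 976
170k - 122k = 976 - 544
48k = 432
k = 432/48 = 9
A = 5×9 = 45, B = 2×9 = 18
= A = 45, B = 18

A = 45, B = 18


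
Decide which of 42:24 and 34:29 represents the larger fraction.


42/24 = 1.7500
34/29 = 1.1724
1.7500 > 1.1724, so 42:24 is greater
= 42:24

42:24


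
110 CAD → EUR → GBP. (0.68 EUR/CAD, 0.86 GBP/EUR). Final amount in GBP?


Step 1: 110 CAD × 0.68 = 74.80 EUR
Step 2: 74.80 EUR × 0.86 = 64.33 GBP
Implied rate CAD→GBP = 0.68 × 0.86 = 0.5848
= 64.33 GBP

64.33 GBP


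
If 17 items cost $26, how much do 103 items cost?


Direct proportion: y/x = constant
k = 26/17 ≈ 1.5294
y₂ = k × 103 = 26 × 103 / 17 = 2678/17
≈ 157.53

157.53


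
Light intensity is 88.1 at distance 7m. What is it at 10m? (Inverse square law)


I₁d₁² = I₂d₂²
I₂ = I₁ × (d₁/d₂)²
= 88.1 × (7/10)²
= 88.1 × 49/100
= 4316.9/100
= 43.1690

43.1690


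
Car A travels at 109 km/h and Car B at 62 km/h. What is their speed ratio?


Ratio = 109:62
GCD = 1
Simplified = 109:62
Time ratio (same distance) = 62:109
Speed ratio = 109:62

109:62


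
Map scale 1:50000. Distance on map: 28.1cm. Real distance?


Real distance = map distance × scale
= 28.1cm × 50000
= 1405000 cm = 14050.0 m
= 14.050 km

14.050 km


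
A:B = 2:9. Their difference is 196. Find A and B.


Let A = 2k, B = 9k.
9k - 2k = 196
7k = 196 → k = 196/7 = 28
A = 2×28 = 56, B = 9×28 = 252
= A = 56, B = 252

A = 56, B = 252


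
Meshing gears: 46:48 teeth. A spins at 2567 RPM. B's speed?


Gear ratio = 46:48 = 23:24
RPM_B = RPM_A × (teeth_A / teeth_B)
= 2567 × (46/48)
= 2460.0 RPM

2460.0 RPM


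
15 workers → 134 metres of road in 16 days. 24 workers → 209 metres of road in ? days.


Days ∝ work / workers, so d₂ = d₁ × (m₁/m₂) × (w₂/w₁)
Workers factor (inverse): 15/24 = 0.6250
Work factor (direct): 209/134 ≈ 1.5597
d₂ = 16 × 15/24 × 209/134 = (16 × 15 × 209) / (24 × 134) = 50160/3216
≈ 15.60 days

15.60 days


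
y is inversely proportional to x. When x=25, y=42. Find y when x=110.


Inverse proportion: x × y = constant
k = 25 × 42 = 1050
y₂ = k / 110 = 1050 / 110
= 9.55

9.55


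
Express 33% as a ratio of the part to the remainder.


33% means 33 parts out of 100; remainder = 67
Part : remainder = 33:67
GCD = 1
= 33:67

33:67


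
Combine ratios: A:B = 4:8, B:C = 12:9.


Match B: multiply A:B by 12 → 48:96
Multiply B:C by 8 → 96:72
Combined: 48:96:72
GCD = 24
= 2:4:3

2:4:3


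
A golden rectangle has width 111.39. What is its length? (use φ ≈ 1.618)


φ = (1 + √5) / 2 ≈ 1.618
Length = width × φ = 111.39 × 1.618 = 180.22902
≈ 180.23

180.23


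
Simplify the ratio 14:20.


GCD(14, 20) = 2
14/2 : 20/2
= 7:10

7:10


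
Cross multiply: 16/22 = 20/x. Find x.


Cross multiply: 16 × x = 22 × 20
16x = 440
x = 440 / 16
= 27.50

27.50


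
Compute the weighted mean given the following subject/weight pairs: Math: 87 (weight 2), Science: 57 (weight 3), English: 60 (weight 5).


Numerator = 87×2 + 57×3 + 60×5
= 174 + 171 + 300
= 645
Total weight = 10
Weighted avg = 645/10
= 64.50

64.50


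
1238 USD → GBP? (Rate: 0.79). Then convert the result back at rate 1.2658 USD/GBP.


Amount × rate = 1238 × 0.79 = 978.02 GBP
Round-trip: 978.02 × 1.2658 = 1237.98 USD
= 978.02 GBP, then 1237.98 USD

978.02 GBP, then 1237.98 USD


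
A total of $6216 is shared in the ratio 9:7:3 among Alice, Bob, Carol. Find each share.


Total parts = 9 + 7 + 3 = 19
Alice: 6216 × 9/19 = 2944.42
Bob: 6216 × 7/19 = 2290.11
Carol: 6216 × 3/19 = 981.47
= Alice: $2944.42, Bob: $2290.11, Carol: $981.47

Alice: $2944.42, Bob: $2290.11, Carol: $981.47


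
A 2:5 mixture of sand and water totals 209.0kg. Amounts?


Total parts = 2 + 5 = 7
sand: 209.0 × 2/7 = 59.7kg
water: 209.0 × 5/7 = 149.3kg
= 59.7kg and 149.3kg

59.7kg and 149.3kg


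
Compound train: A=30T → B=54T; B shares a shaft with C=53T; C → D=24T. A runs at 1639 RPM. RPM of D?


Stage 1: RPM_B = RPM_A × t_A/t_B = 1639 × 30/54 = 49170/54 ≈ 910.56
B and C share a shaft → RPM_C = RPM_B
Stage 2: RPM_D = RPM_C × t_C/t_D = RPM_A × (t_A×t_C)/(t_B×t_D)
Overall ratio = (30×53)/(54×24) = 1590/1296
RPM_D = 1639 × 1590/1296 = 2606010/1296
≈ 2010.81 RPM

2010.81 RPM


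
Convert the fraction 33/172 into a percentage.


Percentage = (part / whole) × 100
= (33 / 172) × 100
≈ 19.19%

19.19%


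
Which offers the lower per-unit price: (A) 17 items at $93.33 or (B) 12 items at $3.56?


Deal A: $93.33/17 = $5.4900/unit
Deal B: $3.56/12 = $0.2967/unit
B is cheaper per unit
= Deal B

Deal B


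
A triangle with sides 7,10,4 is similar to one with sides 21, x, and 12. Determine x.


Scale factor = 21/7 = 3
Missing side = 10 × 3
= 30.0

30.0


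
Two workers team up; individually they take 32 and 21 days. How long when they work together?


Rate of A = 1/32 per day
Rate of B = 1/21 per day
Combined rate = 1/32 + 1/21 = 53/672 ≈ 0.0789 per day
Days = 1 / combined rate = 672/53
≈ 12.68 days

12.68 days


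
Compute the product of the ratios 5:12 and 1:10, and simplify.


Compound ratio = (5×1) : (12×10)
= 5:120
GCD = 5
= 1:24

1:24


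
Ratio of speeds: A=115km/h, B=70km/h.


Ratio = 115:70
GCD = 5
Simplified = 23:14
Time ratio (same distance) = 14:23
Speed ratio = 23:14

23:14


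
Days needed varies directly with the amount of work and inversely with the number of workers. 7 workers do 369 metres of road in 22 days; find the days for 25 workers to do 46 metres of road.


Days ∝ work / workers, so d₂ = d₁ × (m₁/m₂) × (w₂/w₁)
Workers factor (inverse): 7/25 = 0.2800
Work factor (direct): 46/369 ≈ 0.1247
d₂ = 22 × 7/25 × 46/369 = (22 × 7 × 46) / (25 × 369) = 7084/9225
≈ 0.77 days

0.77 days


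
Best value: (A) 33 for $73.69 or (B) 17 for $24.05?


Deal A: $73.69/33 = $2.2330/unit
Deal B: $24.05/17 = $1.4147/unit
B is cheaper per unit
= Deal B

Deal B


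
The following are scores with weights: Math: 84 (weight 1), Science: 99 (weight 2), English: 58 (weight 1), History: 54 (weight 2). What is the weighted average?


Numerator = 84×1 + 99×2 + 58×1 + 54×2
= 84 + 198 + 58 + 108
= 448
Total weight = 6
Weighted avg = 448/6
= 74.67

74.67


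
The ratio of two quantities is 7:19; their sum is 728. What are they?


Let A = 7k, B = 19k.
7k + 19k = 728
26k = 728 → k = 728/26 = 28
A = 7×28 = 196, B = 19×28 = 532
= A = 196, B = 532

A = 196, B = 532


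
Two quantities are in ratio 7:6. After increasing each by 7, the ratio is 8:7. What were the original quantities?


Let A = 7k, B = 6k.
(7k + 7) / (6k + 7) = 8/7
Cross-multiply: 7(7k + 7) = 8(6k + 7)
49k + 49 = 48k + 56
49k - 48k = 56 - 49
1k = 7
k = 7/1 = 7
A = 7×7 = 49, B = 6×7 = 42
= A = 49, B = 42

A = 49, B = 42


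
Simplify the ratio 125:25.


GCD(125, 25) = 25
125/25 : 25/25
= 5:1

5:1


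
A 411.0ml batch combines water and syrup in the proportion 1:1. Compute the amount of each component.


Total parts = 1 + 1 = 2
water: 411.0 × 1/2 = 205.5ml
syrup: 411.0 × 1/2 = 205.5ml
= 205.5ml and 205.5ml

205.5ml and 205.5ml


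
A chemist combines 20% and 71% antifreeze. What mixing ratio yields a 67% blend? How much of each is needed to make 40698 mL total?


Let x parts of 20% mix with y parts of 71%.
20x + 71y = 67(x + y)
20x + 71y = 67x + 67y
x(20 - 67) = y(67 - 71)
x/y = (71 - 67)/(67 - 20) = 4/47
Simplify: 4:47
Total parts = 51; one part = 40698/51 = 798.00 mL
20% solution: 4×798.00 = 3192.00 mL
71% solution: 47×798.00 = 37506.00 mL
= ratio 4:47; 3192.00 mL and 37506.00 mL

ratio 4:47; 3192.00 mL and 37506.00 mL
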